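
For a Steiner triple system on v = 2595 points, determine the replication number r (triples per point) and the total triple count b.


An STS(v) is a 2-(v, 3, 1) BIBD: block size k = 3, λ = 1.
Replication: r(k − 1) = λ(v − 1) ⇒ r·2 = 2595 − 1 = 2594 ⇒ r = 1297.
Block count: b = v(v − 1)/6 = 2595·2594/6 = 6731430/6 = 1121905.

r = 1297, b = 1121905.


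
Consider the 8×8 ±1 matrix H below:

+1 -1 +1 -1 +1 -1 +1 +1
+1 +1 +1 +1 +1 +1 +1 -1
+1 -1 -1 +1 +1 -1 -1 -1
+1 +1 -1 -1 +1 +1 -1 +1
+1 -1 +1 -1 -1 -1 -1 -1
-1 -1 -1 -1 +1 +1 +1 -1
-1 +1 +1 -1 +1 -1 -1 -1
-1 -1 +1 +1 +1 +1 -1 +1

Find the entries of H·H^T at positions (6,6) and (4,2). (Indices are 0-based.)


Row 2 of H: [1, -1, -1, 1, 1, -1, -1, -1].
Row 4 of H: [1, -1, 1, -1, -1, -1, -1, -1].
Row 6 of H: [-1, 1, 1, -1, 1, -1, -1, -1].
(H·H^T)[6][6] = Σ_j H[6][j]·H[6][j] = (-1)² + (1)² + (1)² + (-1)² + (1)² + (-1)² + (-1)² + (-1)² = 1 + 1 + 1 + 1 + 1 + 1 + 1 + 1 = 8.
(H·H^T)[4][2] = Σ_j H[4][j]·H[2][j] = (1)·(1) + (-1)·(-1) + (1)·(-1) + (-1)·(1) + (-1)·(1) + (-1)·(-1) + (-1)·(-1) + (-1)·(-1) = 1 + 1 + -1 + -1 + -1 + 1 + 1 + 1 = 2.
Rows 4 and 2 are not orthogonal (dot product = 2 ≠ 0), so H is not a Hadamard matrix.

(6,6) entry = 8; (4,2) entry = 2.


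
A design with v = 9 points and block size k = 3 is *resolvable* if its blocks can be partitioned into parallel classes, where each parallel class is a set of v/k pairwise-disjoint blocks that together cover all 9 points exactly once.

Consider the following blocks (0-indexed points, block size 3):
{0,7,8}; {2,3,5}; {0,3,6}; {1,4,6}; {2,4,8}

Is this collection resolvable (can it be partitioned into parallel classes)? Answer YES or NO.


v = 9, block size k = 3, number of blocks = 5.
For resolvability, blocks must partition into parallel classes of size v/k = 3.
Total blocks must therefore be a multiple of 3: 5 = 3·1 + 2 ⇒ not divisible ✗.
Resolvable? NO.

NO


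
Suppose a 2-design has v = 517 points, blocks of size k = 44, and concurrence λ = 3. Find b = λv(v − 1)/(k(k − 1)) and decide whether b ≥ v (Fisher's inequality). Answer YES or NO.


r = λ(v − 1)/(k − 1) = 3·516/43 = 36.
b = vr/k = 517·36/44 = 423.
Fisher's inequality: b ≥ v ⇔ 423 ≥ 517? NO.

NO


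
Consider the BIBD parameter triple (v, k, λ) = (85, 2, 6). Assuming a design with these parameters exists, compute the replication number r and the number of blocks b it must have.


Any 2-(v, k, λ) BIBD satisfies two necessary conditions:
  (i)  Each point sits in r blocks, and counting incidences through any fixed point gives r(k − 1) = λ(v − 1), so r = λ(v − 1)/(k − 1).
  (ii) Total incidences bk = vr, so b = vr/k.
Step 1: r = λ(v − 1)/(k − 1) = 6·(85 − 1)/(2 − 1) = 6·84/1 = 504/1 = 504.
Step 2: b = vr/k = 85·504/2 = 42840/2 = 21420.
Check integrality: r = 504 ∈ Z ✓, b = 21420 ∈ Z ✓.
(These identities are necessary conditions: they determine r and b for any design with these parameters, but do not by themselves prove that one exists.)

r = 504, b = 21420.


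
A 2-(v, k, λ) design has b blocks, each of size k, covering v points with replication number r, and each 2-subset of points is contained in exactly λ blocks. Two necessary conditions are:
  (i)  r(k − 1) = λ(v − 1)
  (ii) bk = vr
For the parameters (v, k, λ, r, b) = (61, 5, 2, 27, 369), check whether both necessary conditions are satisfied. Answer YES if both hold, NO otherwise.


Condition (i): r(k − 1) = 27·4 = 108; λ(v − 1) = 2·60 = 120. Match? NO.
Condition (ii): bk = 369·5 = 1845; vr = 61·27 = 1647. Match? NO.
Both conditions hold? NO.

NO


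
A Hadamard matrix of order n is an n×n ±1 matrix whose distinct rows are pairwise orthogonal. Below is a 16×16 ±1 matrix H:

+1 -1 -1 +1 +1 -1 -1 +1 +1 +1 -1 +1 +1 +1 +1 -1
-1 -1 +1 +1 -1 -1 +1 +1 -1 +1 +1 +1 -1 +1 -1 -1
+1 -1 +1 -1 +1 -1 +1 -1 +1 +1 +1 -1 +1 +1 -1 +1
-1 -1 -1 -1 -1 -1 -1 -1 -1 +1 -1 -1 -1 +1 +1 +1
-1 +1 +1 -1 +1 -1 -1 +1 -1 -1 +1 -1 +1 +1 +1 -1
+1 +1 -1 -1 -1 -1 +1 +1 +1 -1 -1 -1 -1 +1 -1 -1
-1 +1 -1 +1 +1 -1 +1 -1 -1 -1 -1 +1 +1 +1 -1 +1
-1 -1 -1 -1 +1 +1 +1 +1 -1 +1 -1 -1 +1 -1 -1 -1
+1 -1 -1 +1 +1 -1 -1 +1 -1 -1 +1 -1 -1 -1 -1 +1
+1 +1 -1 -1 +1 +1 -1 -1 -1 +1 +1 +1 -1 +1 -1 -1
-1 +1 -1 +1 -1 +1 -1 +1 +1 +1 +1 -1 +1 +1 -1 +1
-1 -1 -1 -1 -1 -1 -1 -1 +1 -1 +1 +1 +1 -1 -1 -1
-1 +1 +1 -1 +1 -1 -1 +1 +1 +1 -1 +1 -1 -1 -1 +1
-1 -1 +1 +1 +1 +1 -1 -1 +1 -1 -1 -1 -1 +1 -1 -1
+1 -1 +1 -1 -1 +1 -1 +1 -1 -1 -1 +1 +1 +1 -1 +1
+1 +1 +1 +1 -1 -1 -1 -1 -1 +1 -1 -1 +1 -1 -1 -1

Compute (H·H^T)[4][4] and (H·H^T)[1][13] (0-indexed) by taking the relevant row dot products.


Row 1 of H: [-1, -1, 1, 1, -1, -1, 1, 1, -1, 1, 1, 1, -1, 1, -1, -1].
Row 4 of H: [-1, 1, 1, -1, 1, -1, -1, 1, -1, -1, 1, -1, 1, 1, 1, -1].
Row 13 of H: [-1, -1, 1, 1, 1, 1, -1, -1, 1, -1, -1, -1, -1, 1, -1, -1].
(H·H^T)[4][4] = Σ_j H[4][j]·H[4][j] = (-1)² + (1)² + (1)² + (-1)² + (1)² + (-1)² + (-1)² + (1)² + (-1)² + (-1)² + (1)² + (-1)² + (1)² + (1)² + (1)² + (-1)² = 1 + 1 + 1 + 1 + 1 + 1 + 1 + 1 + 1 + 1 + 1 + 1 + 1 + 1 + 1 + 1 = 16.
(H·H^T)[1][13] = Σ_j H[1][j]·H[13][j] = (-1)·(-1) + (-1)·(-1) + (1)·(1) + (1)·(1) + (-1)·(1) + (-1)·(1) + (1)·(-1) + (1)·(-1) + (-1)·(1) + (1)·(-1) + (1)·(-1) + (1)·(-1) + (-1)·(-1) + (1)·(1) + (-1)·(-1) + (-1)·(-1) = 1 + 1 + 1 + 1 + -1 + -1 + -1 + -1 + -1 + -1 + -1 + -1 + 1 + 1 + 1 + 1 = 0.
So rows 1 and 13 are orthogonal; the diagonal entry equals n = 16.

(4,4) entry = 16; (1,13) entry = 0.


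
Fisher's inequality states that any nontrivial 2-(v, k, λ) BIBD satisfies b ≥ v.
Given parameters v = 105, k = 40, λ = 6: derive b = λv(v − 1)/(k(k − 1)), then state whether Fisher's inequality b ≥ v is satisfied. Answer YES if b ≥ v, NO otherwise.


r = λ(v − 1)/(k − 1) = 6·104/39 = 16.
b = vr/k = 105·16/40 = 42.
Fisher's inequality: b ≥ v ⇔ 42 ≥ 105? NO.

NO


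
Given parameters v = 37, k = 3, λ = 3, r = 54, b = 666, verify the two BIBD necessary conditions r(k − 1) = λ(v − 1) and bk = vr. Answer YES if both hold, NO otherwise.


Condition (i): r(k − 1) = 54·2 = 108; λ(v − 1) = 3·36 = 108. Match? YES.
Condition (ii): bk = 666·3 = 1998; vr = 37·54 = 1998. Match? YES.
Both conditions hold? YES.

YES


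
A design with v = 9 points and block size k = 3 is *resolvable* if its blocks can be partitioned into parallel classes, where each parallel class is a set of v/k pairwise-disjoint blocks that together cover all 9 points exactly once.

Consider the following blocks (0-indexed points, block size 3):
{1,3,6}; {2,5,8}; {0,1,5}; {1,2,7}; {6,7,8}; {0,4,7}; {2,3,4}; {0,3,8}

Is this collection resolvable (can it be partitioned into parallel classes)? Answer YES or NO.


v = 9, block size k = 3, number of blocks = 8.
For resolvability, blocks must partition into parallel classes of size v/k = 3.
Total blocks must therefore be a multiple of 3: 8 = 3·2 + 2 ⇒ not divisible ✗.
Resolvable? NO.

NO


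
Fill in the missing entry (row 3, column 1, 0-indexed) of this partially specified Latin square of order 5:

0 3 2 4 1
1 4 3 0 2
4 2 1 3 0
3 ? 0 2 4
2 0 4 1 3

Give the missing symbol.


Row 3 contains symbols [0, 2, 3, 4] — missing [1].
Column 1 contains symbols [0, 2, 3, 4] — missing [1].
The missing symbol must appear in both missing sets; intersection = [1].
Therefore the hidden value is 1.

Missing value = 1.


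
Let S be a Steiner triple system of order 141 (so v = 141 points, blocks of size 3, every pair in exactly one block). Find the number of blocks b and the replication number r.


An STS(v) is a 2-(v, 3, 1) BIBD: block size k = 3, λ = 1.
Replication: r(k − 1) = λ(v − 1) ⇒ r·2 = 141 − 1 = 140 ⇒ r = 70.
Block count: b = v(v − 1)/6 = 141·140/6 = 19740/6 = 3290.

r = 70, b = 3290.


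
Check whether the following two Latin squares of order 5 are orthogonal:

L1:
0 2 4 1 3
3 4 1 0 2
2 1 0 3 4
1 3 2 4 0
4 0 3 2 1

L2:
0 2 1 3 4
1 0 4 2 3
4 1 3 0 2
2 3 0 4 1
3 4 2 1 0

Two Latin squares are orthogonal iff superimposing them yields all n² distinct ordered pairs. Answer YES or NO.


Form the n² = 25 superimposed pairs (L1[i][j], L2[i][j]), row by row (rows and columns indexed from 0):
row 0: (0,0) (2,2) (4,1) (1,3) (3,4)
row 1: (3,1) (4,0) (1,4) (0,2) (2,3)
row 2: (2,4) (1,1) (0,3) (3,0) (4,2)
row 3: (1,2) (3,3) (2,0) (4,4) (0,1)
row 4: (4,3) (0,4) (3,2) (2,1) (1,0)
Orthogonality requires all 25 pairs distinct.
Check by first coordinate: for each symbol s of L1, list the L2 entries in the n cells where L1 = s; they must all differ.
  L1 = 0: L2 entries (in reading order) 0, 2, 3, 1, 4 — all 5 distinct ✓
  L1 = 1: L2 entries (in reading order) 3, 4, 1, 2, 0 — all 5 distinct ✓
  L1 = 2: L2 entries (in reading order) 2, 3, 4, 0, 1 — all 5 distinct ✓
  L1 = 3: L2 entries (in reading order) 4, 1, 0, 3, 2 — all 5 distinct ✓
  L1 = 4: L2 entries (in reading order) 1, 0, 2, 4, 3 — all 5 distinct ✓
Every symbol of L1 meets every symbol of L2 exactly once, so all 25 pairs are distinct (25 of 25).
Conclusion: YES.

YES


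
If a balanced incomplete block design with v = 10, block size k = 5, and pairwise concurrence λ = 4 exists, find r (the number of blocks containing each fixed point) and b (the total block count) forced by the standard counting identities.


Any 2-(v, k, λ) BIBD satisfies two necessary conditions:
  (i)  Each point sits in r blocks, and counting incidences through any fixed point gives r(k − 1) = λ(v − 1), so r = λ(v − 1)/(k − 1).
  (ii) Total incidences bk = vr, so b = vr/k.
Step 1: r = λ(v − 1)/(k − 1) = 4·(10 − 1)/(5 − 1) = 4·9/4 = 36/4 = 9.
Step 2: b = vr/k = 10·9/5 = 90/5 = 18.
Check integrality: r = 9 ∈ Z ✓, b = 18 ∈ Z ✓.
(These identities are necessary conditions: they determine r and b for any design with these parameters, but do not by themselves prove that one exists.)

r = 9, b = 18.


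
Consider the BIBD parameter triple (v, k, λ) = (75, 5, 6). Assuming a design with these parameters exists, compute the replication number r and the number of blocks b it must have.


Any 2-(v, k, λ) BIBD satisfies two necessary conditions:
  (i)  Each point sits in r blocks, and counting incidences through any fixed point gives r(k − 1) = λ(v − 1), so r = λ(v − 1)/(k − 1).
  (ii) Total incidences bk = vr, so b = vr/k.
Step 1: r = λ(v − 1)/(k − 1) = 6·(75 − 1)/(5 − 1) = 6·74/4 = 444/4 = 111.
Step 2: b = vr/k = 75·111/5 = 8325/5 = 1665.
Check integrality: r = 111 ∈ Z ✓, b = 1665 ∈ Z ✓.
(These identities are necessary conditions: they determine r and b for any design with these parameters, but do not by themselves prove that one exists.)

r = 111, b = 1665.


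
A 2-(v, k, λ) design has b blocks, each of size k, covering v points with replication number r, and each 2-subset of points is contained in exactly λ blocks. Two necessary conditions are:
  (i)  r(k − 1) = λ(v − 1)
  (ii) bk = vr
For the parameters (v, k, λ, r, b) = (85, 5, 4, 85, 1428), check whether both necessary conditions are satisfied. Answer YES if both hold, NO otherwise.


Condition (i): r(k − 1) = 85·4 = 340; λ(v − 1) = 4·84 = 336. Match? NO.
Condition (ii): bk = 1428·5 = 7140; vr = 85·85 = 7225. Match? NO.
Both conditions hold? NO.

NO


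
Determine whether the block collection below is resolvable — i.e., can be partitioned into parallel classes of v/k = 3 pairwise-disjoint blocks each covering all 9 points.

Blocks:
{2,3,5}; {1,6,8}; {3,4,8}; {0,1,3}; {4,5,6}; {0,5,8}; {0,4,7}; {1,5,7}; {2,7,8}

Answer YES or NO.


v = 9, block size k = 3, number of blocks = 9.
For resolvability, blocks must partition into parallel classes of size v/k = 3.
Total blocks must therefore be a multiple of 3: 9 = 3·3 + 0 ⇒ divisible ✓.
Consider block {3,4,8}. The only other block(s) in the collection disjoint from it are {1,5,7} — just 1 block(s). Any parallel class containing {3,4,8} would need 2 other blocks each disjoint from it, so no parallel class of size 3 can contain {3,4,8}.
Since every block must belong to some parallel class in a resolution, the collection cannot be partitioned into parallel classes.
Resolvable? NO.

NO


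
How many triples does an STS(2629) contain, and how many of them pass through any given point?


An STS(v) is a 2-(v, 3, 1) BIBD: block size k = 3, λ = 1.
Replication: r(k − 1) = λ(v − 1) ⇒ r·2 = 2629 − 1 = 2628 ⇒ r = 1314.
Block count: b = v(v − 1)/6 = 2629·2628/6 = 6909012/6 = 1151502.

r = 1314, b = 1151502.


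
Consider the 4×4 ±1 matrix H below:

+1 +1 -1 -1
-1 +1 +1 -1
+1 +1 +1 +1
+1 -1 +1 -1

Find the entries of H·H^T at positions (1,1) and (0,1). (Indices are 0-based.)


Row 0 of H: [1, 1, -1, -1].
Row 1 of H: [-1, 1, 1, -1].
(H·H^T)[1][1] = Σ_j H[1][j]·H[1][j] = (-1)² + (1)² + (1)² + (-1)² = 1 + 1 + 1 + 1 = 4.
(H·H^T)[0][1] = Σ_j H[0][j]·H[1][j] = (1)·(-1) + (1)·(1) + (-1)·(1) + (-1)·(-1) = -1 + 1 + -1 + 1 = 0.
So rows 0 and 1 are orthogonal; the diagonal entry equals n = 4.

(1,1) entry = 4; (0,1) entry = 0.


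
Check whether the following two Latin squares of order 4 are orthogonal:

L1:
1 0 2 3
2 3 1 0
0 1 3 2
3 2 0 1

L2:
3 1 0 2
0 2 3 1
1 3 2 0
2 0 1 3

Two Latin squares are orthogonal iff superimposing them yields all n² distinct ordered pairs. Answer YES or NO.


Form the n² = 16 superimposed pairs (L1[i][j], L2[i][j]), row by row (rows and columns indexed from 0):
row 0: (1,3) (0,1) (2,0) (3,2)
row 1: (2,0) (3,2) (1,3) (0,1)
row 2: (0,1) (1,3) (3,2) (2,0)
row 3: (3,2) (2,0) (0,1) (1,3)
Orthogonality requires all 16 pairs distinct.
But the pair (2,0) repeats: cell (0,2) has L1 = 2, L2 = 0, and cell (1,0) has L1 = 2, L2 = 0.
A repeated pair means some other pair never occurs (only 4 distinct pairs out of 16), so the squares are not orthogonal.
Conclusion: NO.

NO


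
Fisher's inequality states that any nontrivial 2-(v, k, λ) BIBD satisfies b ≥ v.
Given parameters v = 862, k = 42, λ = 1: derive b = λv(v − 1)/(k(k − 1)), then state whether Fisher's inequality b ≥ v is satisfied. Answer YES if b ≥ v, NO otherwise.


r = λ(v − 1)/(k − 1) = 1·861/41 = 21.
b = vr/k = 862·21/42 = 431.
Fisher's inequality: b ≥ v ⇔ 431 ≥ 862? NO.

NO


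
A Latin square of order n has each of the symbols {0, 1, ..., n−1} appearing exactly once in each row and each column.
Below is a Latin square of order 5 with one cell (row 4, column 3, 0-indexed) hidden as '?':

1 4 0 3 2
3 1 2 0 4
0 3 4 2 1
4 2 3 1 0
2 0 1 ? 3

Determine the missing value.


Row 4 contains symbols [0, 1, 2, 3] — missing [4].
Column 3 contains symbols [0, 1, 2, 3] — missing [4].
The missing symbol must appear in both missing sets; intersection = [4].
Therefore the hidden value is 4.

Missing value = 4.


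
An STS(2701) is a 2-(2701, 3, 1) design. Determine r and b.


An STS(v) is a 2-(v, 3, 1) BIBD: block size k = 3, λ = 1.
Replication: r(k − 1) = λ(v − 1) ⇒ r·2 = 2701 − 1 = 2700 ⇒ r = 1350.
Block count: b = v(v − 1)/6 = 2701·2700/6 = 7292700/6 = 1215450.

r = 1350, b = 1215450.


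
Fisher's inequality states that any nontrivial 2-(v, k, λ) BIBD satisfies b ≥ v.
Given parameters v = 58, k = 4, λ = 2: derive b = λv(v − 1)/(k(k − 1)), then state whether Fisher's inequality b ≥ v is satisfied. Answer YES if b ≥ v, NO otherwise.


r = λ(v − 1)/(k − 1) = 2·57/3 = 38.
b = vr/k = 58·38/4 = 551.
Fisher's inequality: b ≥ v ⇔ 551 ≥ 58? YES.

YES


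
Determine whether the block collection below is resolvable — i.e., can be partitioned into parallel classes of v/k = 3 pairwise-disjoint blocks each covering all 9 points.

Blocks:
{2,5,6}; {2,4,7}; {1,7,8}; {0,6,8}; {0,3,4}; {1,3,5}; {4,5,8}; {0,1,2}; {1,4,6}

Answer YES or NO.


v = 9, block size k = 3, number of blocks = 9.
For resolvability, blocks must partition into parallel classes of size v/k = 3.
Total blocks must therefore be a multiple of 3: 9 = 3·3 + 0 ⇒ divisible ✓.
Consider block {4,5,8}. The only other block(s) in the collection disjoint from it are {0,1,2} — just 1 block(s). Any parallel class containing {4,5,8} would need 2 other blocks each disjoint from it, so no parallel class of size 3 can contain {4,5,8}.
Since every block must belong to some parallel class in a resolution, the collection cannot be partitioned into parallel classes.
Resolvable? NO.

NO


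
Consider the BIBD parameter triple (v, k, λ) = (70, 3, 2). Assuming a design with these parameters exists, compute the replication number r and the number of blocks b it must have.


Any 2-(v, k, λ) BIBD satisfies two necessary conditions:
  (i)  Each point sits in r blocks, and counting incidences through any fixed point gives r(k − 1) = λ(v − 1), so r = λ(v − 1)/(k − 1).
  (ii) Total incidences bk = vr, so b = vr/k.
Step 1: r = λ(v − 1)/(k − 1) = 2·(70 − 1)/(3 − 1) = 2·69/2 = 138/2 = 69.
Step 2: b = vr/k = 70·69/3 = 4830/3 = 1610.
Check integrality: r = 69 ∈ Z ✓, b = 1610 ∈ Z ✓.
(These identities are necessary conditions: they determine r and b for any design with these parameters, but do not by themselves prove that one exists.)

r = 69, b = 1610.


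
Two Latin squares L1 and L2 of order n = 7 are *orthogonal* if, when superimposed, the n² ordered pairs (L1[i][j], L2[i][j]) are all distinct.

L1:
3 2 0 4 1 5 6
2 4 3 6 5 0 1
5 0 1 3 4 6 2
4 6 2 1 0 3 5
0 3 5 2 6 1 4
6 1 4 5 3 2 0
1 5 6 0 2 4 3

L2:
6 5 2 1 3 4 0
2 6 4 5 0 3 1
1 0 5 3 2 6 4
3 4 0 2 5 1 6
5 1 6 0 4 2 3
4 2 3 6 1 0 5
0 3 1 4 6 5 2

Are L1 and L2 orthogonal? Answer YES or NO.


Form the n² = 49 superimposed pairs (L1[i][j], L2[i][j]), row by row (rows and columns indexed from 0):
row 0: (3,6) (2,5) (0,2) (4,1) (1,3) (5,4) (6,0)
row 1: (2,2) (4,6) (3,4) (6,5) (5,0) (0,3) (1,1)
row 2: (5,1) (0,0) (1,5) (3,3) (4,2) (6,6) (2,4)
row 3: (4,3) (6,4) (2,0) (1,2) (0,5) (3,1) (5,6)
row 4: (0,5) (3,1) (5,6) (2,0) (6,4) (1,2) (4,3)
row 5: (6,4) (1,2) (4,3) (5,6) (3,1) (2,0) (0,5)
row 6: (1,0) (5,3) (6,1) (0,4) (2,6) (4,5) (3,2)
Orthogonality requires all 49 pairs distinct.
But the pair (0,5) repeats: cell (3,4) has L1 = 0, L2 = 5, and cell (4,0) has L1 = 0, L2 = 5.
A repeated pair means some other pair never occurs (only 35 distinct pairs out of 49), so the squares are not orthogonal.
Conclusion: NO.

NO


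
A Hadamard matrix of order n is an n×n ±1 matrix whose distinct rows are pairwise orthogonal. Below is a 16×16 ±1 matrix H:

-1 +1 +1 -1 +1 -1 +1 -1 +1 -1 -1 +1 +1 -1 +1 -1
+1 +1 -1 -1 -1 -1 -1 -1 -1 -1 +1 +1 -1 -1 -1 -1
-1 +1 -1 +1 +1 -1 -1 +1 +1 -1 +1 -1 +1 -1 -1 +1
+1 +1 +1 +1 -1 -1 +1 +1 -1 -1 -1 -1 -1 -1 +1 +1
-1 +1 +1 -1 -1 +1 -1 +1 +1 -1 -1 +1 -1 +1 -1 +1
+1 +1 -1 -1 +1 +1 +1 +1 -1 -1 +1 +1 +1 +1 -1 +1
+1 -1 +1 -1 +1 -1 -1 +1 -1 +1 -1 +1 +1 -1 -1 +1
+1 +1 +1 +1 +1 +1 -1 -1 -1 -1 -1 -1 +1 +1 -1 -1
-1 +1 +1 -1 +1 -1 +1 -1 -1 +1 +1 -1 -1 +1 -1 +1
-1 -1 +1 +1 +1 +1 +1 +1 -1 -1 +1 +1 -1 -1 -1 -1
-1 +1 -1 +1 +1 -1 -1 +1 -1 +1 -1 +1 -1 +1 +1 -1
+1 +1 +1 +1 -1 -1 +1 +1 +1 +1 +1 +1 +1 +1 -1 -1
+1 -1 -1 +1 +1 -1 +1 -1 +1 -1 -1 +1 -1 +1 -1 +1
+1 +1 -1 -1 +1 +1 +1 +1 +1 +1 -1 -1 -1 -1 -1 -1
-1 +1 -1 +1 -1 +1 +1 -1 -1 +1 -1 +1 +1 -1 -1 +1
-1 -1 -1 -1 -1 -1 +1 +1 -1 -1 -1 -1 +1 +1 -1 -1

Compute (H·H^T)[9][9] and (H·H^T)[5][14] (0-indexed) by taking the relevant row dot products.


Row 5 of H: [1, 1, -1, -1, 1, 1, 1, 1, -1, -1, 1, 1, 1, 1, -1, 1].
Row 9 of H: [-1, -1, 1, 1, 1, 1, 1, 1, -1, -1, 1, 1, -1, -1, -1, -1].
Row 14 of H: [-1, 1, -1, 1, -1, 1, 1, -1, -1, 1, -1, 1, 1, -1, -1, 1].
(H·H^T)[9][9] = Σ_j H[9][j]·H[9][j] = (-1)² + (-1)² + (1)² + (1)² + (1)² + (1)² + (1)² + (1)² + (-1)² + (-1)² + (1)² + (1)² + (-1)² + (-1)² + (-1)² + (-1)² = 1 + 1 + 1 + 1 + 1 + 1 + 1 + 1 + 1 + 1 + 1 + 1 + 1 + 1 + 1 + 1 = 16.
(H·H^T)[5][14] = Σ_j H[5][j]·H[14][j] = (1)·(-1) + (1)·(1) + (-1)·(-1) + (-1)·(1) + (1)·(-1) + (1)·(1) + (1)·(1) + (1)·(-1) + (-1)·(-1) + (-1)·(1) + (1)·(-1) + (1)·(1) + (1)·(1) + (1)·(-1) + (-1)·(-1) + (1)·(1) = -1 + 1 + 1 + -1 + -1 + 1 + 1 + -1 + 1 + -1 + -1 + 1 + 1 + -1 + 1 + 1 = 2.
Rows 5 and 14 are not orthogonal (dot product = 2 ≠ 0), so H is not a Hadamard matrix.

(9,9) entry = 16; (5,14) entry = 2.


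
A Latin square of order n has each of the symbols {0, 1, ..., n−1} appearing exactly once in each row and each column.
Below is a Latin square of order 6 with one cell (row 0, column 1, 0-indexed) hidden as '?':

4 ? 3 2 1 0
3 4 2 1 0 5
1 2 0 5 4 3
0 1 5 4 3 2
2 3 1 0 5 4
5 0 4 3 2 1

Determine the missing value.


Row 0 contains symbols [0, 1, 2, 3, 4] — missing [5].
Column 1 contains symbols [0, 1, 2, 3, 4] — missing [5].
The missing symbol must appear in both missing sets; intersection = [5].
Therefore the hidden value is 5.

Missing value = 5.


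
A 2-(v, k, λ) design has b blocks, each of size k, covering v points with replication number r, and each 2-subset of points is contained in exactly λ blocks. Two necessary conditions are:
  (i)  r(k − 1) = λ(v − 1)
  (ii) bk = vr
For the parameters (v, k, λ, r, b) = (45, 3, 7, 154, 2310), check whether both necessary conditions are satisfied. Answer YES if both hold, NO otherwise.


Condition (i): r(k − 1) = 154·2 = 308; λ(v − 1) = 7·44 = 308. Match? YES.
Condition (ii): bk = 2310·3 = 6930; vr = 45·154 = 6930. Match? YES.
Both conditions hold? YES.

YES


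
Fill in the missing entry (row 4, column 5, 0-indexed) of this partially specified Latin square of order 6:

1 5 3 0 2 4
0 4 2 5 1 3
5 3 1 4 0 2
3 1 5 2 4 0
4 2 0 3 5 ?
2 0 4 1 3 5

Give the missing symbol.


Row 4 contains symbols [0, 2, 3, 4, 5] — missing [1].
Column 5 contains symbols [0, 2, 3, 4, 5] — missing [1].
The missing symbol must appear in both missing sets; intersection = [1].
Therefore the hidden value is 1.

Missing value = 1.


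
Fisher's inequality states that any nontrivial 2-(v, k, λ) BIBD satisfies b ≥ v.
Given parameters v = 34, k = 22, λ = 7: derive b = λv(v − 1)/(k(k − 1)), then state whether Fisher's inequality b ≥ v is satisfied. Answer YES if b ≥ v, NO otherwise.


r = λ(v − 1)/(k − 1) = 7·33/21 = 11.
b = vr/k = 34·11/22 = 17.
Fisher's inequality: b ≥ v ⇔ 17 ≥ 34? NO.

NO


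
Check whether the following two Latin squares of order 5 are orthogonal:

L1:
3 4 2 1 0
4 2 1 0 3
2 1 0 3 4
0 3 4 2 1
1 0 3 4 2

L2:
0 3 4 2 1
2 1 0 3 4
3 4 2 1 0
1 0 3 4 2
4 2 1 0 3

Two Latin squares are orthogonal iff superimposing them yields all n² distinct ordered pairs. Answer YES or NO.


Form the n² = 25 superimposed pairs (L1[i][j], L2[i][j]), row by row (rows and columns indexed from 0):
row 0: (3,0) (4,3) (2,4) (1,2) (0,1)
row 1: (4,2) (2,1) (1,0) (0,3) (3,4)
row 2: (2,3) (1,4) (0,2) (3,1) (4,0)
row 3: (0,1) (3,0) (4,3) (2,4) (1,2)
row 4: (1,4) (0,2) (3,1) (4,0) (2,3)
Orthogonality requires all 25 pairs distinct.
But the pair (0,1) repeats: cell (0,4) has L1 = 0, L2 = 1, and cell (3,0) has L1 = 0, L2 = 1.
A repeated pair means some other pair never occurs (only 15 distinct pairs out of 25), so the squares are not orthogonal.
Conclusion: NO.

NO


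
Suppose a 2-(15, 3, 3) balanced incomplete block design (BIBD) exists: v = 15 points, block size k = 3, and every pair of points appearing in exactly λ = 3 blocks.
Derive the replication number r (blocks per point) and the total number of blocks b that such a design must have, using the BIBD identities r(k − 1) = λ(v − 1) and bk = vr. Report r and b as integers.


Any 2-(v, k, λ) BIBD satisfies two necessary conditions:
  (i)  Each point sits in r blocks, and counting incidences through any fixed point gives r(k − 1) = λ(v − 1), so r = λ(v − 1)/(k − 1).
  (ii) Total incidences bk = vr, so b = vr/k.
Step 1: r = λ(v − 1)/(k − 1) = 3·(15 − 1)/(3 − 1) = 3·14/2 = 42/2 = 21.
Step 2: b = vr/k = 15·21/3 = 315/3 = 105.
Check integrality: r = 21 ∈ Z ✓, b = 105 ∈ Z ✓.
(These identities are necessary conditions: they determine r and b for any design with these parameters, but do not by themselves prove that one exists.)

r = 21, b = 105.


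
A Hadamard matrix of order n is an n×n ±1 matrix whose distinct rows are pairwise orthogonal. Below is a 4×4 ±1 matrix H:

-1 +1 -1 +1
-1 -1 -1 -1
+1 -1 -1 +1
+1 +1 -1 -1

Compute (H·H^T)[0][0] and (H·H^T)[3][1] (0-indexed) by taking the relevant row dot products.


Row 0 of H: [-1, 1, -1, 1].
Row 1 of H: [-1, -1, -1, -1].
Row 3 of H: [1, 1, -1, -1].
(H·H^T)[0][0] = Σ_j H[0][j]·H[0][j] = (-1)² + (1)² + (-1)² + (1)² = 1 + 1 + 1 + 1 = 4.
(H·H^T)[3][1] = Σ_j H[3][j]·H[1][j] = (1)·(-1) + (1)·(-1) + (-1)·(-1) + (-1)·(-1) = -1 + -1 + 1 + 1 = 0.
So rows 3 and 1 are orthogonal; the diagonal entry equals n = 4.

(0,0) entry = 4; (3,1) entry = 0.


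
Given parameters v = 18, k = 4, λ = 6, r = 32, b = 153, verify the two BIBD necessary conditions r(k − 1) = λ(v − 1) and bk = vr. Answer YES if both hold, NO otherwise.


Condition (i): r(k − 1) = 32·3 = 96; λ(v − 1) = 6·17 = 102. Match? NO.
Condition (ii): bk = 153·4 = 612; vr = 18·32 = 576. Match? NO.
Both conditions hold? NO.

NO


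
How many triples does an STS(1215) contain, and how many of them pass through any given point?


An STS(v) is a 2-(v, 3, 1) BIBD: block size k = 3, λ = 1.
Replication: r(k − 1) = λ(v − 1) ⇒ r·2 = 1215 − 1 = 1214 ⇒ r = 607.
Block count: b = v(v − 1)/6 = 1215·1214/6 = 1475010/6 = 245835.

r = 607, b = 245835.


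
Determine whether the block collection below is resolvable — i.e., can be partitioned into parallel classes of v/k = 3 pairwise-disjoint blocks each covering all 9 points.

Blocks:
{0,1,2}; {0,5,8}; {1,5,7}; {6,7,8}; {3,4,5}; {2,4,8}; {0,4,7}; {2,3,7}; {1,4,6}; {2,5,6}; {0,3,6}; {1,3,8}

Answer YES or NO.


v = 9, block size k = 3, number of blocks = 12.
For resolvability, blocks must partition into parallel classes of size v/k = 3.
Total blocks must therefore be a multiple of 3: 12 = 3·4 + 0 ⇒ divisible ✓.
Greedy packing gives 4 candidate class(es). Each should be a full parallel class (size 3, covers all 9 points).
  Class 1 (3 blocks): {0,1,2}; {6,7,8}; {3,4,5}. Points covered: [0, 1, 2, 3, 4, 5, 6, 7, 8].
  Class 2 (3 blocks): {0,5,8}; {2,3,7}; {1,4,6}. Points covered: [0, 1, 2, 3, 4, 5, 6, 7, 8].
  Class 3 (3 blocks): {1,5,7}; {2,4,8}; {0,3,6}. Points covered: [0, 1, 2, 3, 4, 5, 6, 7, 8].
  Class 4 (3 blocks): {0,4,7}; {2,5,6}; {1,3,8}. Points covered: [0, 1, 2, 3, 4, 5, 6, 7, 8].
All classes full (size 3)? YES. All classes cover every point? YES.
Resolvable? YES.

YES


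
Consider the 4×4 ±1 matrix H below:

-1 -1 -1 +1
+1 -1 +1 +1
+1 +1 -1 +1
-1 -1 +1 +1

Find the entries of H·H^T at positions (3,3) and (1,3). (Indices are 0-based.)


Row 1 of H: [1, -1, 1, 1].
Row 3 of H: [-1, -1, 1, 1].
(H·H^T)[3][3] = Σ_j H[3][j]·H[3][j] = (-1)² + (-1)² + (1)² + (1)² = 1 + 1 + 1 + 1 = 4.
(H·H^T)[1][3] = Σ_j H[1][j]·H[3][j] = (1)·(-1) + (-1)·(-1) + (1)·(1) + (1)·(1) = -1 + 1 + 1 + 1 = 2.
Rows 1 and 3 are not orthogonal (dot product = 2 ≠ 0), so H is not a Hadamard matrix.

(3,3) entry = 4; (1,3) entry = 2.


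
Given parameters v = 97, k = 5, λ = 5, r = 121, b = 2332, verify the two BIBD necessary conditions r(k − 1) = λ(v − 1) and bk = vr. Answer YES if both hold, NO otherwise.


Condition (i): r(k − 1) = 121·4 = 484; λ(v − 1) = 5·96 = 480. Match? NO.
Condition (ii): bk = 2332·5 = 11660; vr = 97·121 = 11737. Match? NO.
Both conditions hold? NO.

NO


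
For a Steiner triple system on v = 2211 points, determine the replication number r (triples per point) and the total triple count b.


An STS(v) is a 2-(v, 3, 1) BIBD: block size k = 3, λ = 1.
Replication: r(k − 1) = λ(v − 1) ⇒ r·2 = 2211 − 1 = 2210 ⇒ r = 1105.
Block count: b = v(v − 1)/6 = 2211·2210/6 = 4886310/6 = 814385.
(Check via bk = vr: 814385·3 = 2443155 = 2211·1105 = 2443155 ✓.)

r = 1105, b = 814385.


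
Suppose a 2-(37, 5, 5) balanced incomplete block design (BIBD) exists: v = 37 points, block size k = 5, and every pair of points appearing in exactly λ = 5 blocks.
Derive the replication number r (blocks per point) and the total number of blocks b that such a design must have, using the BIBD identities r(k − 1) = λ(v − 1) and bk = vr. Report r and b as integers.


Any 2-(v, k, λ) BIBD satisfies two necessary conditions:
  (i)  Each point sits in r blocks, and counting incidences through any fixed point gives r(k − 1) = λ(v − 1), so r = λ(v − 1)/(k − 1).
  (ii) Total incidences bk = vr, so b = vr/k.
Step 1: r = λ(v − 1)/(k − 1) = 5·(37 − 1)/(5 − 1) = 5·36/4 = 180/4 = 45.
Step 2: b = vr/k = 37·45/5 = 1665/5 = 333.
Check integrality: r = 45 ∈ Z ✓, b = 333 ∈ Z ✓.
(These identities are necessary conditions: they determine r and b for any design with these parameters, but do not by themselves prove that one exists.)

r = 45, b = 333.


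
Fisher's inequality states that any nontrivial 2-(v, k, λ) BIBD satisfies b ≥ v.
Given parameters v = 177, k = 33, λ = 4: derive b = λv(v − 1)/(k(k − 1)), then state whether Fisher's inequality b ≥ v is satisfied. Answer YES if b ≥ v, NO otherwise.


b = λv(v − 1)/(k(k − 1)) = 4·177·176/(33·32) = 124608/1056 = 118.
Compare with v = 177: b < v, so Fisher's inequality fails.

NO


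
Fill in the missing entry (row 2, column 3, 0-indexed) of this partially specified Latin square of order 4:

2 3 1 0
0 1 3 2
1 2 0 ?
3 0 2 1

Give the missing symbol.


Row 2 contains symbols [0, 1, 2] — missing [3].
Column 3 contains symbols [0, 1, 2] — missing [3].
The missing symbol must appear in both missing sets; intersection = [3].
Therefore the hidden value is 3.

Missing value = 3.


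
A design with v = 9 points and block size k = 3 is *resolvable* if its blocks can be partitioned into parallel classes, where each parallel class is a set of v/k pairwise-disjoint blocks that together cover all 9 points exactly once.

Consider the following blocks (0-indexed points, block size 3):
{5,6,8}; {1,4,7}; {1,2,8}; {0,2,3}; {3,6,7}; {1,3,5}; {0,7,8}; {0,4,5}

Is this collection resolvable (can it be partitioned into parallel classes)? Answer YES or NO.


v = 9, block size k = 3, number of blocks = 8.
For resolvability, blocks must partition into parallel classes of size v/k = 3.
Total blocks must therefore be a multiple of 3: 8 = 3·2 + 2 ⇒ not divisible ✗.
Resolvable? NO.

NO


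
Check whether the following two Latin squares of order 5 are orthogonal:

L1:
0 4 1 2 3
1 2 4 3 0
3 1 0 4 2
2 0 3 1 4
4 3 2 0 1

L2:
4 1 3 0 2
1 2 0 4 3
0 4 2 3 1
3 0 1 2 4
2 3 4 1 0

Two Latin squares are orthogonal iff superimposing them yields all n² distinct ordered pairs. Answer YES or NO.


Form the n² = 25 superimposed pairs (L1[i][j], L2[i][j]), row by row (rows and columns indexed from 0):
row 0: (0,4) (4,1) (1,3) (2,0) (3,2)
row 1: (1,1) (2,2) (4,0) (3,4) (0,3)
row 2: (3,0) (1,4) (0,2) (4,3) (2,1)
row 3: (2,3) (0,0) (3,1) (1,2) (4,4)
row 4: (4,2) (3,3) (2,4) (0,1) (1,0)
Orthogonality requires all 25 pairs distinct.
Check by first coordinate: for each symbol s of L1, list the L2 entries in the n cells where L1 = s; they must all differ.
  L1 = 0: L2 entries (in reading order) 4, 3, 2, 0, 1 — all 5 distinct ✓
  L1 = 1: L2 entries (in reading order) 3, 1, 4, 2, 0 — all 5 distinct ✓
  L1 = 2: L2 entries (in reading order) 0, 2, 1, 3, 4 — all 5 distinct ✓
  L1 = 3: L2 entries (in reading order) 2, 4, 0, 1, 3 — all 5 distinct ✓
  L1 = 4: L2 entries (in reading order) 1, 0, 3, 4, 2 — all 5 distinct ✓
Every symbol of L1 meets every symbol of L2 exactly once, so all 25 pairs are distinct (25 of 25).
Conclusion: YES.

YES


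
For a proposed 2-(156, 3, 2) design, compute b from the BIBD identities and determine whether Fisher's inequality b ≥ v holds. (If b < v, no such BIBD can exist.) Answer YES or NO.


b = λv(v − 1)/(k(k − 1)) = 2·156·155/(3·2) = 48360/6 = 8060.
Compare with v = 156: b ≥ v, so Fisher's inequality holds.

YES


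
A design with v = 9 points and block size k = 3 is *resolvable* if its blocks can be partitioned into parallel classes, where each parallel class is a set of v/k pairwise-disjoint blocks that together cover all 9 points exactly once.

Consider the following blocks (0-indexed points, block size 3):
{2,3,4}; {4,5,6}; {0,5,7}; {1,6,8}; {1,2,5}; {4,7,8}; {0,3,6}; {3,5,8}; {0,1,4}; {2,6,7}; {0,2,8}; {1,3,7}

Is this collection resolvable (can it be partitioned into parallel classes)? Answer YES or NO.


v = 9, block size k = 3, number of blocks = 12.
For resolvability, blocks must partition into parallel classes of size v/k = 3.
Total blocks must therefore be a multiple of 3: 12 = 3·4 + 0 ⇒ divisible ✓.
Greedy packing gives 4 candidate class(es). Each should be a full parallel class (size 3, covers all 9 points).
  Class 1 (3 blocks): {2,3,4}; {0,5,7}; {1,6,8}. Points covered: [0, 1, 2, 3, 4, 5, 6, 7, 8].
  Class 2 (3 blocks): {4,5,6}; {0,2,8}; {1,3,7}. Points covered: [0, 1, 2, 3, 4, 5, 6, 7, 8].
  Class 3 (3 blocks): {1,2,5}; {4,7,8}; {0,3,6}. Points covered: [0, 1, 2, 3, 4, 5, 6, 7, 8].
  Class 4 (3 blocks): {3,5,8}; {0,1,4}; {2,6,7}. Points covered: [0, 1, 2, 3, 4, 5, 6, 7, 8].
All classes full (size 3)? YES. All classes cover every point? YES.
Resolvable? YES.

YES


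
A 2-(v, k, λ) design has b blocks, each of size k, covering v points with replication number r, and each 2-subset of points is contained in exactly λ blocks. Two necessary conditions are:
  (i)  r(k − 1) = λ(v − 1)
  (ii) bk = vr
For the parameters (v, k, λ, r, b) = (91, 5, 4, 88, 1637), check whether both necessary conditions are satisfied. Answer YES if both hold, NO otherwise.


Condition (i): r(k − 1) = 88·4 = 352; λ(v − 1) = 4·90 = 360. Match? NO.
Condition (ii): bk = 1637·5 = 8185; vr = 91·88 = 8008. Match? NO.
Both conditions hold? NO.

NO


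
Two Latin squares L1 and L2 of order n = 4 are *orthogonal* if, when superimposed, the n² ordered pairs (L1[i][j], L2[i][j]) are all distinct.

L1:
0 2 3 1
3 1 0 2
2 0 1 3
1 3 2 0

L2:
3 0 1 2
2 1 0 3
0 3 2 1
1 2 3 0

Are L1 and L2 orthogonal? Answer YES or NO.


Form the n² = 16 superimposed pairs (L1[i][j], L2[i][j]), row by row (rows and columns indexed from 0):
row 0: (0,3) (2,0) (3,1) (1,2)
row 1: (3,2) (1,1) (0,0) (2,3)
row 2: (2,0) (0,3) (1,2) (3,1)
row 3: (1,1) (3,2) (2,3) (0,0)
Orthogonality requires all 16 pairs distinct.
But the pair (2,0) repeats: cell (0,1) has L1 = 2, L2 = 0, and cell (2,0) has L1 = 2, L2 = 0.
A repeated pair means some other pair never occurs (only 8 distinct pairs out of 16), so the squares are not orthogonal.
Conclusion: NO.

NO


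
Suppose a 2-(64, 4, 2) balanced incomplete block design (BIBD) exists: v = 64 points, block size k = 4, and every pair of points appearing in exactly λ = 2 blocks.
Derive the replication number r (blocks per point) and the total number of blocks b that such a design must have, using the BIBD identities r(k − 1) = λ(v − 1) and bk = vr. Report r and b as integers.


Any 2-(v, k, λ) BIBD satisfies two necessary conditions:
  (i)  Each point sits in r blocks, and counting incidences through any fixed point gives r(k − 1) = λ(v − 1), so r = λ(v − 1)/(k − 1).
  (ii) Total incidences bk = vr, so b = vr/k.
Step 1: r = λ(v − 1)/(k − 1) = 2·(64 − 1)/(4 − 1) = 2·63/3 = 126/3 = 42.
Step 2: b = vr/k = 64·42/4 = 2688/4 = 672.
Check integrality: r = 42 ∈ Z ✓, b = 672 ∈ Z ✓.
(These identities are necessary conditions: they determine r and b for any design with these parameters, but do not by themselves prove that one exists.)

r = 42, b = 672.


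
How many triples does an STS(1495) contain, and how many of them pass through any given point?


An STS(v) is a 2-(v, 3, 1) BIBD: block size k = 3, λ = 1.
Replication: r(k − 1) = λ(v − 1) ⇒ r·2 = 1495 − 1 = 1494 ⇒ r = 747.
Block count: bk = vr ⇒ b·3 = 1495·747 = 1116765 ⇒ b = 372255.

r = 747, b = 372255.


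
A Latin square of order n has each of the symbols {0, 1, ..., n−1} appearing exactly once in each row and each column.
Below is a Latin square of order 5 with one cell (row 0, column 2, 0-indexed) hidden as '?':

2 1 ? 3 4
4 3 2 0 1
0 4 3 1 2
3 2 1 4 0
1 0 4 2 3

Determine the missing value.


Row 0 contains symbols [1, 2, 3, 4] — missing [0].
Column 2 contains symbols [1, 2, 3, 4] — missing [0].
The missing symbol must appear in both missing sets; intersection = [0].
Therefore the hidden value is 0.

Missing value = 0.


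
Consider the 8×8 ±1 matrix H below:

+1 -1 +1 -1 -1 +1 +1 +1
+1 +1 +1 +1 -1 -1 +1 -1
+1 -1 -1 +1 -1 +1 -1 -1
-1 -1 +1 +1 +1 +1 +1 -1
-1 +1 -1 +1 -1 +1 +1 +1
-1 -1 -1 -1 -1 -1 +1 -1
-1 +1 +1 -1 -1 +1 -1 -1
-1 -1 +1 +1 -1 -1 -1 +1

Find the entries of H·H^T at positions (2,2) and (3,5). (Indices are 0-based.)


Row 2 of H: [1, -1, -1, 1, -1, 1, -1, -1].
Row 3 of H: [-1, -1, 1, 1, 1, 1, 1, -1].
Row 5 of H: [-1, -1, -1, -1, -1, -1, 1, -1].
(H·H^T)[2][2] = Σ_j H[2][j]·H[2][j] = (1)² + (-1)² + (-1)² + (1)² + (-1)² + (1)² + (-1)² + (-1)² = 1 + 1 + 1 + 1 + 1 + 1 + 1 + 1 = 8.
(H·H^T)[3][5] = Σ_j H[3][j]·H[5][j] = (-1)·(-1) + (-1)·(-1) + (1)·(-1) + (1)·(-1) + (1)·(-1) + (1)·(-1) + (1)·(1) + (-1)·(-1) = 1 + 1 + -1 + -1 + -1 + -1 + 1 + 1 = 0.
So rows 3 and 5 are orthogonal; the diagonal entry equals n = 8.

(2,2) entry = 8; (3,5) entry = 0.


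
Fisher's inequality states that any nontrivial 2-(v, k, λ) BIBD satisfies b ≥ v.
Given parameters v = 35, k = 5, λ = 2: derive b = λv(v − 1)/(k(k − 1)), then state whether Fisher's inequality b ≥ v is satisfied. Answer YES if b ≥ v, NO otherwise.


b = λv(v − 1)/(k(k − 1)) = 2·35·34/(5·4) = 2380/20 = 119.
Compare with v = 35: b ≥ v, so Fisher's inequality holds.

YES


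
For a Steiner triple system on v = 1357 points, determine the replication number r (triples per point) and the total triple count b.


An STS(v) is a 2-(v, 3, 1) BIBD: block size k = 3, λ = 1.
Replication: r(k − 1) = λ(v − 1) ⇒ r·2 = 1357 − 1 = 1356 ⇒ r = 678.
Block count: b = v(v − 1)/6 = 1357·1356/6 = 1840092/6 = 306682.
(Check via bk = vr: 306682·3 = 920046 = 1357·678 = 920046 ✓.)

r = 678, b = 306682.


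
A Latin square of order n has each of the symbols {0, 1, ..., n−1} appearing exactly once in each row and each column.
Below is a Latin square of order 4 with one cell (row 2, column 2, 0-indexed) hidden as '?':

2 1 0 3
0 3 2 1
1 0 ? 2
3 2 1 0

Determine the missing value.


Row 2 contains symbols [0, 1, 2] — missing [3].
Column 2 contains symbols [0, 1, 2] — missing [3].
The missing symbol must appear in both missing sets; intersection = [3].
Therefore the hidden value is 3.

Missing value = 3.


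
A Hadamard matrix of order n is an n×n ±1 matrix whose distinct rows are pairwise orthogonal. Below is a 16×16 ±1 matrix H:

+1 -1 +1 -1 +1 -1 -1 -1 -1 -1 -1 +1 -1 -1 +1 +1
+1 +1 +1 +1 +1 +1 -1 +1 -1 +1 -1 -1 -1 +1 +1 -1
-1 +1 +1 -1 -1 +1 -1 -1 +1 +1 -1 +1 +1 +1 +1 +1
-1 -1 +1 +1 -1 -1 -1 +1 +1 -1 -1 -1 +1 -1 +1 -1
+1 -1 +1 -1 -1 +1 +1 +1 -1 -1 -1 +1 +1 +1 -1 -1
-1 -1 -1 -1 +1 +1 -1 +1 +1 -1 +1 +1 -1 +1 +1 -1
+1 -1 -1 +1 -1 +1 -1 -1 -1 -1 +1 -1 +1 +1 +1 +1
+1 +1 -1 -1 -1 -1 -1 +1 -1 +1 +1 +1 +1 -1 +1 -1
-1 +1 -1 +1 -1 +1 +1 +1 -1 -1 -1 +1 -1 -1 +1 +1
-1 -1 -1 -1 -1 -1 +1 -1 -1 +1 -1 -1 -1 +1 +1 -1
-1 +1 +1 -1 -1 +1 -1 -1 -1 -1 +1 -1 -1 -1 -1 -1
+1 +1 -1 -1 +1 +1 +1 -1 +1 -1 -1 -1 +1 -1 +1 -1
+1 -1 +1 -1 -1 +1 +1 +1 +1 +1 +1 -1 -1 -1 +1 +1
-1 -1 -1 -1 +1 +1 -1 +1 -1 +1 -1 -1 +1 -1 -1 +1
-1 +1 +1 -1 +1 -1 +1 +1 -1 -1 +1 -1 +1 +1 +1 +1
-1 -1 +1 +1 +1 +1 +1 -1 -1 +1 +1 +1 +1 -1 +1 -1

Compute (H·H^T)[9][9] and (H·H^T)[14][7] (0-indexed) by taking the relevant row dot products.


Row 7 of H: [1, 1, -1, -1, -1, -1, -1, 1, -1, 1, 1, 1, 1, -1, 1, -1].
Row 9 of H: [-1, -1, -1, -1, -1, -1, 1, -1, -1, 1, -1, -1, -1, 1, 1, -1].
Row 14 of H: [-1, 1, 1, -1, 1, -1, 1, 1, -1, -1, 1, -1, 1, 1, 1, 1].
(H·H^T)[9][9] = Σ_j H[9][j]·H[9][j] = (-1)² + (-1)² + (-1)² + (-1)² + (-1)² + (-1)² + (1)² + (-1)² + (-1)² + (1)² + (-1)² + (-1)² + (-1)² + (1)² + (1)² + (-1)² = 1 + 1 + 1 + 1 + 1 + 1 + 1 + 1 + 1 + 1 + 1 + 1 + 1 + 1 + 1 + 1 = 16.
(H·H^T)[14][7] = Σ_j H[14][j]·H[7][j] = (-1)·(1) + (1)·(1) + (1)·(-1) + (-1)·(-1) + (1)·(-1) + (-1)·(-1) + (1)·(-1) + (1)·(1) + (-1)·(-1) + (-1)·(1) + (1)·(1) + (-1)·(1) + (1)·(1) + (1)·(-1) + (1)·(1) + (1)·(-1) = -1 + 1 + -1 + 1 + -1 + 1 + -1 + 1 + 1 + -1 + 1 + -1 + 1 + -1 + 1 + -1 = 0.
So rows 14 and 7 are orthogonal; the diagonal entry equals n = 16.

(9,9) entry = 16; (14,7) entry = 0.
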